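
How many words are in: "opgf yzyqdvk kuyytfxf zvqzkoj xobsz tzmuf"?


Input string: 'opgf yzyqdvk kuyytfxf zvqzkoj xobsz tzmuf'
Operation: split by spaces
Words found: 'opgf', 'yzyqdvk', 'kuyytfxf', 'zvqzkoj', 'xobsz', 'tzmuf'
Word count: 6


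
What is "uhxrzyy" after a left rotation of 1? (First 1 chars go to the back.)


Input: 'uhxrzyy', shift = 1
Operation: split at index 1 and swap parts
Front part s[0:1] = 'u'
Back part s[1:] = 'hxrzyy'
Rotated = back + front = 'hxrzyy' + 'u'
Result: hxrzyyu


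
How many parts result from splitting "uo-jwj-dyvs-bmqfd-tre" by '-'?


Input string: 'uo-jwj-dyvs-bmqfd-tre'
Delimiter: '-'
Split result: 'uo', 'jwj', 'dyvs', 'bmqfd', 'tre'
Number of parts: 5


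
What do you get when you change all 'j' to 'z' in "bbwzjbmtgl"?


Input string: 'bbwzjbmtgl'
Operation: replace 'j' with 'z'
Positions of 'j': 4
After replacement: bbwzzbmtgl


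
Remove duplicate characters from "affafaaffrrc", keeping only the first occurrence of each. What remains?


Input: 'affafaaffrrc'
Operation: keep first occurrence of each character
Scan: s[0]='a' new -> keep; s[1]='f' new -> keep; s[2]='f' seen -> skip; s[3]='a' seen -> skip; s[4]='f' seen -> skip; s[5]='a' seen -> skip; s[6]='a' seen -> skip; s[7]='f' seen -> skip; s[8]='f' seen -> skip; s[9]='r' new -> keep; s[10]='r' seen -> skip; s[11]='c' new -> keep
Result: afrc


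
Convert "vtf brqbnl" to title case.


Input string: 'vtf brqbnl'
Operation: capitalize first letter of each word
Word transformations: 'vtf'->'Vtf', 'brqbnl'->'Brqbnl'
Result: Vtf Brqbnl


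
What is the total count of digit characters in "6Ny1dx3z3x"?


Input string: '6Ny1dx3z3x'
Operation: count digit characters (0-9)
Scan: '6'(digit), 'N', 'y', '1'(digit), 'd', 'x', '3'(digit), 'z', '3'(digit), 'x'
Digits found: 4
Result: 4


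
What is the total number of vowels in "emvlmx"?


Input string: 'emvlmx'
Operation: count vowels (a, e, i, o, u)
Scan: s[0]='e' (vowel), s[1]='m', s[2]='v', s[3]='l', s[4]='m', s[5]='x'
Vowels found: 1
Result: 1


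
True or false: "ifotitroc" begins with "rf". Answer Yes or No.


Input string: 'ifotitroc'
Prefix to check: 'rf'
First 2 characters of input: 'if'
Match: False
Result: No


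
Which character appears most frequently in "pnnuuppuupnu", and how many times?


Input: 'pnnuuppuupnu'
Operation: tally each character
Counts: 'n':3, 'p':4, 'u':5
Maximum: 'u' appears 5 times


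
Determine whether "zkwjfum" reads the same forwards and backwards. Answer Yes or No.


Input string: 'zkwjfum'
Reversed: 'mufjwkz'
Compare pairs: s[0]='z' vs s[6]='m' (mismatch), s[1]='k' vs s[5]='u' (mismatch), s[2]='w' vs s[4]='f' (mismatch)
Palindrome: No


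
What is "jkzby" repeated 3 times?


Input string: 'jkzby'
Operation: repeat 3 times
Concatenation: 'jkzby' + 'jkzby' + 'jkzby'
Result: jkzbyjkzbyjkzby


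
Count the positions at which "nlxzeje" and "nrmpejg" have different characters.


String 1: 'nlxzeje'
String 2: 'nrmpejg'
Compare each position: pos 0: 'n'=='n', pos 1: 'l'!='r', pos 2: 'x'!='m', pos 3: 'z'!='p', pos 4: 'e'=='e', pos 5: 'j'=='j', pos 6: 'e'!='g'
Differing positions: 4
Hamming distance: 4


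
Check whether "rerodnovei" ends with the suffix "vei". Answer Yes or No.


Input string: 'rerodnovei'
Suffix to check: 'vei'
Last 3 characters of input: 'vei'
Match: True
Result: Yes


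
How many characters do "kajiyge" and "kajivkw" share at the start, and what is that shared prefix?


String 1: 'kajiyge'
String 2: 'kajivkw'
Compare position by position:
pos 0: 'k' vs 'k' match
pos 1: 'a' vs 'a' match
pos 2: 'j' vs 'j' match
pos 3: 'i' vs 'i' match
pos 4: 'y' vs 'v' differ -> stop
Longest common prefix: "kaji" (length 4)


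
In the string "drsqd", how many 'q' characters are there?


Input string: 'drsqd'
Target character: 'q'
Scan each position: s[3]='q'
Matches found at indices: 3
Total: 1


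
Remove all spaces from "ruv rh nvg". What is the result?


Input string: 'ruv rh nvg'
Operation: remove all spaces
Words: 'ruv', 'rh', 'nvg'
Join without spaces: ruvrhnvg


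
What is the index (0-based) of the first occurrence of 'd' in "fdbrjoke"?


Input string: 'fdbrjoke'
Target: 'd'
Scanning left to right: s[0]='f', s[1]='d'
First match at index: 1


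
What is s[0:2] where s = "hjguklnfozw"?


Input string: 'hjguklnfozw'
Operation: slice [0:2]
Extract characters: s[0]='h', s[1]='j'
Result: hj


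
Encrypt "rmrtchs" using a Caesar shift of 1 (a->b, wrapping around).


Input: 'rmrtchs', shift = 1
Operation: for each letter, (position + 1) mod 26
Mapping: 'r'(17+1=18)->'s', 'm'(12+1=13)->'n', 'r'(17+1=18)->'s', 't'(19+1=20)->'u', 'c'(2+1=3)->'d', 'h'(7+1=8)->'i', 's'(18+1=19)->'t'
Result: snsudit


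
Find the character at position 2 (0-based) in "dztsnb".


Input string: 'dztsnb'
Operation: get character at index 2
Index mapping: s[0]='d', s[1]='z', s[2]='t'
Result: 't'


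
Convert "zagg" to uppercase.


Input string: 'zagg'
Operation: convert each letter to uppercase
Mapping: 'z'->'Z', 'a'->'A', 'g'->'G', 'g'->'G'
Result: ZAGG


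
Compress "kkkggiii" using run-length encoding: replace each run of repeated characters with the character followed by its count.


Input: 'kkkggiii'
Operation: identify consecutive runs
Runs: 'kkk' -> k3, 'gg' -> g2, 'iii' -> i3
Encoded: k3g2i3


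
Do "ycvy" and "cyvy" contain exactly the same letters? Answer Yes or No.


String 1: 'ycvy' -> sorted: 'cvyy'
String 2: 'cyvy' -> sorted: 'cvyy'
Compare sorted forms: 'cvyy' == 'cvyy'
Anagram: Yes


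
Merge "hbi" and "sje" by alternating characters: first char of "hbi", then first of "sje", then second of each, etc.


String 1: 'hbi'
String 2: 'sje'
Operation: alternate characters
Pairs: 'h'+'s', 'b'+'j', 'i'+'e'
Result: hsbjie


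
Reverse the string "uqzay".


Input string: 'uqzay'
Operation: reverse character order
Original order: 'u' -> 'q' -> 'z' -> 'a' -> 'y'
Reversed order: 'y' -> 'a' -> 'z' -> 'q' -> 'u'
Result: yazqu


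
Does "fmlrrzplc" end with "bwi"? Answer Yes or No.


Input string: 'fmlrrzplc'
Suffix to check: 'bwi'
Last 3 characters of input: 'plc'
Match: False
Result: No


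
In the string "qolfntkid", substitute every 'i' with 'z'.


Input string: 'qolfntkid'
Operation: replace 'i' with 'z'
Positions of 'i': 7
After replacement: qolfntkzd


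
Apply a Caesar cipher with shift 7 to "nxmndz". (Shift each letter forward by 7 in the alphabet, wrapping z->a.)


Input: 'nxmndz', shift = 7
Operation: for each letter, (position + 7) mod 26
Mapping: 'n'(13+7=20)->'u', 'x'(23+7=30, 30 mod 26=4)->'e', 'm'(12+7=19)->'t', 'n'(13+7=20)->'u', 'd'(3+7=10)->'k', 'z'(25+7=32, 32 mod 26=6)->'g'
Result: uetukg


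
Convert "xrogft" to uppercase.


Input string: 'xrogft'
Operation: convert each letter to uppercase
Mapping: 'x'->'X', 'r'->'R', 'o'->'O', 'g'->'G', 'f'->'F', 't'->'T'
Result: XROGFT


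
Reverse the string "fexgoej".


Input string: 'fexgoej'
Operation: reverse character order
Original order: 'f' -> 'e' -> 'x' -> 'g' -> 'o' -> 'e' -> 'j'
Reversed order: 'j' -> 'e' -> 'o' -> 'g' -> 'x' -> 'e' -> 'f'
Result: jeogxef


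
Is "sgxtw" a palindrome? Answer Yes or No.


Input string: 'sgxtw'
Reversed: 'wtxgs'
Compare pairs: s[0]='s' vs s[4]='w' (mismatch), s[1]='g' vs s[3]='t' (mismatch)
Palindrome: No


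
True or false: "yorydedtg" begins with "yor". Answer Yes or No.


Input string: 'yorydedtg'
Prefix to check: 'yor'
First 3 characters of input: 'yor'
Match: True
Result: Yes


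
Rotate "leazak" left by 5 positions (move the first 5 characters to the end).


Input: 'leazak', shift = 5
Operation: split at index 5 and swap parts
Front part s[0:5] = 'leaza'
Back part s[5:] = 'k'
Rotated = back + front = 'k' + 'leaza'
Result: kleaza


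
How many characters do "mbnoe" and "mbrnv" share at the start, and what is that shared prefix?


String 1: 'mbnoe'
String 2: 'mbrnv'
Compare position by position:
pos 0: 'm' vs 'm' match
pos 1: 'b' vs 'b' match
pos 2: 'n' vs 'r' differ -> stop
Longest common prefix: "mb" (length 2)


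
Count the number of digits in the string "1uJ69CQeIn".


Input string: '1uJ69CQeIn'
Operation: count digit characters (0-9)
Scan: '1'(digit), 'u', 'J', '6'(digit), '9'(digit), 'C', 'Q', 'e', 'I', 'n'
Digits found: 3
Result: 3


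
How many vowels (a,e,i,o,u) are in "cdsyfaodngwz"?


Input string: 'cdsyfaodngwz'
Operation: count vowels (a, e, i, o, u)
Scan: s[0]='c', s[1]='d', s[2]='s', s[3]='y', s[4]='f', s[5]='a' (vowel), s[6]='o' (vowel), s[7]='d', s[8]='n', s[9]='g', s[10]='w', s[11]='z'
Vowels found: 2
Result: 2


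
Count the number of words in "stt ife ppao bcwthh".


Input string: 'stt ife ppao bcwthh'
Operation: split by spaces
Words found: 'stt', 'ife', 'ppao', 'bcwthh'
Word count: 4


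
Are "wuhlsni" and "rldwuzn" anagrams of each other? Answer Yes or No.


String 1: 'wuhlsni' -> sorted: 'hilnsuw'
String 2: 'rldwuzn' -> sorted: 'dlnruwz'
Compare sorted forms: 'hilnsuw' != 'dlnruwz'
Anagram: No


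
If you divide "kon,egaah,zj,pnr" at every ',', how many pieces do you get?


Input string: 'kon,egaah,zj,pnr'
Delimiter: ','
Split result: 'kon', 'egaah', 'zj', 'pnr'
Number of parts: 4


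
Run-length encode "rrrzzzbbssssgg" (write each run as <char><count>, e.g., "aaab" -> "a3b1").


Input: 'rrrzzzbbssssgg'
Operation: identify consecutive runs
Runs: 'rrr' -> r3, 'zzz' -> z3, 'bb' -> b2, 'ssss' -> s4, 'gg' -> g2
Encoded: r3z3b2s4g2


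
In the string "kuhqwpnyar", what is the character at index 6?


Input string: 'kuhqwpnyar'
Operation: get character at index 6
Index mapping: s[0]='k', s[1]='u', s[2]='h', s[3]='q', s[4]='w', s[5]='p', s[6]='n'
Result: 'n'


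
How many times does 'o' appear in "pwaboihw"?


Input string: 'pwaboihw'
Target character: 'o'
Scan each position: s[4]='o'
Matches found at indices: 4
Total: 1


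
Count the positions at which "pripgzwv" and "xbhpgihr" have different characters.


String 1: 'pripgzwv'
String 2: 'xbhpgihr'
Compare each position: pos 0: 'p'!='x', pos 1: 'r'!='b', pos 2: 'i'!='h', pos 3: 'p'=='p', pos 4: 'g'=='g', pos 5: 'z'!='i', pos 6: 'w'!='h', pos 7: 'v'!='r'
Differing positions: 6
Hamming distance: 6


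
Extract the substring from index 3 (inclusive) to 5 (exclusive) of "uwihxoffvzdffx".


Input string: 'uwihxoffvzdffx'
Operation: slice [3:5]
Extract characters: s[3]='h', s[4]='x'
Result: hx


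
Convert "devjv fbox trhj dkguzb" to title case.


Input string: 'devjv fbox trhj dkguzb'
Operation: capitalize first letter of each word
Word transformations: 'devjv'->'Devjv', 'fbox'->'Fbox', 'trhj'->'Trhj', 'dkguzb'->'Dkguzb'
Result: Devjv Fbox Trhj Dkguzb


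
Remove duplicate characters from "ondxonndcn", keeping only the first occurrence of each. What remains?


Input: 'ondxonndcn'
Operation: keep first occurrence of each character
Scan: s[0]='o' new -> keep; s[1]='n' new -> keep; s[2]='d' new -> keep; s[3]='x' new -> keep; s[4]='o' seen -> skip; s[5]='n' seen -> skip; s[6]='n' seen -> skip; s[7]='d' seen -> skip; s[8]='c' new -> keep; s[9]='n' seen -> skip
Result: ondxc


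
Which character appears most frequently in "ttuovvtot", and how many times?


Input: 'ttuovvtot'
Operation: tally each character
Counts: 'o':2, 't':4, 'u':1, 'v':2
Maximum: 't' appears 4 times


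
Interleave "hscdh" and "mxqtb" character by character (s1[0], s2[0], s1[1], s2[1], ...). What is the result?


String 1: 'hscdh'
String 2: 'mxqtb'
Operation: alternate characters
Pairs: 'h'+'m', 's'+'x', 'c'+'q', 'd'+'t', 'h'+'b'
Result: hmsxcqdthb


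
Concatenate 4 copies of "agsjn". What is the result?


Input string: 'agsjn'
Operation: repeat 4 times
Concatenation: 'agsjn' + 'agsjn' + 'agsjn' + 'agsjn'
Result: agsjnagsjnagsjnagsjn


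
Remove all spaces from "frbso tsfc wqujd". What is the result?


Input string: 'frbso tsfc wqujd'
Operation: remove all spaces
Words: 'frbso', 'tsfc', 'wqujd'
Join without spaces: frbsotsfcwqujd


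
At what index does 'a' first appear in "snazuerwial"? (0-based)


Input string: 'snazuerwial'
Target: 'a'
Scanning left to right: s[0]='s', s[1]='n', s[2]='a'
First match at index: 2


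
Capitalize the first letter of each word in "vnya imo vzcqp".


Input string: 'vnya imo vzcqp'
Operation: capitalize first letter of each word
Word transformations: 'vnya'->'Vnya', 'imo'->'Imo', 'vzcqp'->'Vzcqp'
Result: Vnya Imo Vzcqp


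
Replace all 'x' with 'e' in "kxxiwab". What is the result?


Input string: 'kxxiwab'
Operation: replace 'x' with 'e'
Positions of 'x': 1, 2
After replacement: keeiwab


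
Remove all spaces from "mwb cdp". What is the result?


Input string: 'mwb cdp'
Operation: remove all spaces
Words: 'mwb', 'cdp'
Join without spaces: mwbcdp


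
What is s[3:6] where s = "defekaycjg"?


Input string: 'defekaycjg'
Operation: slice [3:6]
Extract characters: s[3]='e', s[4]='k', s[5]='a'
Result: eka


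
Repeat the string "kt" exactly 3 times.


Input string: 'kt'
Operation: repeat 3 times
Concatenation: 'kt' + 'kt' + 'kt'
Result: ktktkt


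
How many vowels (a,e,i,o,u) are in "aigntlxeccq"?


Input string: 'aigntlxeccq'
Operation: count vowels (a, e, i, o, u)
Scan: s[0]='a' (vowel), s[1]='i' (vowel), s[2]='g', s[3]='n', s[4]='t', s[5]='l', s[6]='x', s[7]='e' (vowel), s[8]='c', s[9]='c', s[10]='q'
Vowels found: 3
Result: 3


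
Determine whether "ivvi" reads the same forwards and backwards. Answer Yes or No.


Input string: 'ivvi'
Reversed: 'ivvi'
Compare pairs: s[0]='i' vs s[3]='i' (match), s[1]='v' vs s[2]='v' (match)
Palindrome: Yes


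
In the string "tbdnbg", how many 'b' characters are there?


Input string: 'tbdnbg'
Target character: 'b'
Scan each position: s[1]='b', s[4]='b'
Matches found at indices: 1, 4
Total: 2


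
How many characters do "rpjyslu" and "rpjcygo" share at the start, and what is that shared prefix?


String 1: 'rpjyslu'
String 2: 'rpjcygo'
Compare position by position:
pos 0: 'r' vs 'r' match
pos 1: 'p' vs 'p' match
pos 2: 'j' vs 'j' match
pos 3: 'y' vs 'c' differ -> stop
Longest common prefix: "rpj" (length 3)


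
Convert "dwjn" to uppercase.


Input string: 'dwjn'
Operation: convert each letter to uppercase
Mapping: 'd'->'D', 'w'->'W', 'j'->'J', 'n'->'N'
Result: DWJN


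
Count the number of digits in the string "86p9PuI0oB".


Input string: '86p9PuI0oB'
Operation: count digit characters (0-9)
Scan: '8'(digit), '6'(digit), 'p', '9'(digit), 'P', 'u', 'I', '0'(digit), 'o', 'B'
Digits found: 4
Result: 4


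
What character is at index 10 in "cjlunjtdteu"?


Input string: 'cjlunjtdteu'
Operation: get character at index 10
Index mapping: s[0]='c', s[1]='j', s[2]='l', s[3]='u', s[4]='n', s[5]='j', s[6]='t', s[7]='d', s[8]='t', s[9]='e', s[10]='u'
Result: 'u'


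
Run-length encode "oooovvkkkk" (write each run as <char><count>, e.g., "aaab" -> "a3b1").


Input: 'oooovvkkkk'
Operation: identify consecutive runs
Runs: 'oooo' -> o4, 'vv' -> v2, 'kkkk' -> k4
Encoded: o4v2k4


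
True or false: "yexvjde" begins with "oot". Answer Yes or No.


Input string: 'yexvjde'
Prefix to check: 'oot'
First 3 characters of input: 'yex'
Match: False
Result: No


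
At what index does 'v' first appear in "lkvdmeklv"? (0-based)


Input string: 'lkvdmeklv'
Target: 'v'
Scanning left to right: s[0]='l', s[1]='k', s[2]='v'
First match at index: 2


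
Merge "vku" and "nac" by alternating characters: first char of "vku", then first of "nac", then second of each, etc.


String 1: 'vku'
String 2: 'nac'
Operation: alternate characters
Pairs: 'v'+'n', 'k'+'a', 'u'+'c'
Result: vnkauc


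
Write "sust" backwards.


Input string: 'sust'
Operation: reverse character order
Original order: 's' -> 'u' -> 's' -> 't'
Reversed order: 't' -> 's' -> 'u' -> 's'
Result: tsus


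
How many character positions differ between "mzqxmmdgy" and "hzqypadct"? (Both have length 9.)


String 1: 'mzqxmmdgy'
String 2: 'hzqypadct'
Compare each position: pos 0: 'm'!='h', pos 1: 'z'=='z', pos 2: 'q'=='q', pos 3: 'x'!='y', pos 4: 'm'!='p', pos 5: 'm'!='a', pos 6: 'd'=='d', pos 7: 'g'!='c', pos 8: 'y'!='t'
Differing positions: 6
Hamming distance: 6


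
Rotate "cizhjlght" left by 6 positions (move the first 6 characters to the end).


Input: 'cizhjlght', shift = 6
Operation: split at index 6 and swap parts
Front part s[0:6] = 'cizhjl'
Back part s[6:] = 'ght'
Rotated = back + front = 'ght' + 'cizhjl'
Result: ghtcizhjl


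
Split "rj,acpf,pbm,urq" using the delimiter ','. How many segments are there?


Input string: 'rj,acpf,pbm,urq'
Delimiter: ','
Split result: 'rj', 'acpf', 'pbm', 'urq'
Number of parts: 4


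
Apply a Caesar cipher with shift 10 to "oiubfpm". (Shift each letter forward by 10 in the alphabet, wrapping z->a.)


Input: 'oiubfpm', shift = 10
Operation: for each letter, (position + 10) mod 26
Mapping: 'o'(14+10=24)->'y', 'i'(8+10=18)->'s', 'u'(20+10=30, 30 mod 26=4)->'e', 'b'(1+10=11)->'l', 'f'(5+10=15)->'p', 'p'(15+10=25)->'z', 'm'(12+10=22)->'w'
Result: yselpzw


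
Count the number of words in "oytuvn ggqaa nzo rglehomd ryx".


Input string: 'oytuvn ggqaa nzo rglehomd ryx'
Operation: split by spaces
Words found: 'oytuvn', 'ggqaa', 'nzo', 'rglehomd', 'ryx'
Word count: 5


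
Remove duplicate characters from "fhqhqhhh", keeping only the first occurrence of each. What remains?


Input: 'fhqhqhhh'
Operation: keep first occurrence of each character
Scan: s[0]='f' new -> keep; s[1]='h' new -> keep; s[2]='q' new -> keep; s[3]='h' seen -> skip; s[4]='q' seen -> skip; s[5]='h' seen -> skip; s[6]='h' seen -> skip; s[7]='h' seen -> skip
Result: fhq


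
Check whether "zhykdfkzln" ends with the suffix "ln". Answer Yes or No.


Input string: 'zhykdfkzln'
Suffix to check: 'ln'
Last 2 characters of input: 'ln'
Match: True
Result: Yes


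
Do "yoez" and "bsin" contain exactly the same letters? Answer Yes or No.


String 1: 'yoez' -> sorted: 'eoyz'
String 2: 'bsin' -> sorted: 'bins'
Compare sorted forms: 'eoyz' != 'bins'
Anagram: No


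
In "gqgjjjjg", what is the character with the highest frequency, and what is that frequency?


Input: 'gqgjjjjg'
Operation: tally each character
Counts: 'g':3, 'j':4, 'q':1
Maximum: 'j' appears 4 times


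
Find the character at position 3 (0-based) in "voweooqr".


Input string: 'voweooqr'
Operation: get character at index 3
Index mapping: s[0]='v', s[1]='o', s[2]='w', s[3]='e'
Result: 'e'


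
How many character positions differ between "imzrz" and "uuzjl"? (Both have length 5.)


String 1: 'imzrz'
String 2: 'uuzjl'
Compare each position: pos 0: 'i'!='u', pos 1: 'm'!='u', pos 2: 'z'=='z', pos 3: 'r'!='j', pos 4: 'z'!='l'
Differing positions: 4
Hamming distance: 4


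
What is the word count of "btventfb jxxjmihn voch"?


Input string: 'btventfb jxxjmihn voch'
Operation: split by spaces
Words found: 'btventfb', 'jxxjmihn', 'voch'
Word count: 3


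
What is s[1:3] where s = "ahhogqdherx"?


Input string: 'ahhogqdherx'
Operation: slice [1:3]
Extract characters: s[1]='h', s[2]='h'
Result: hh


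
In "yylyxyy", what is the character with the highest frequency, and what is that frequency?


Input: 'yylyxyy'
Operation: tally each character
Counts: 'l':1, 'x':1, 'y':5
Maximum: 'y' appears 5 times


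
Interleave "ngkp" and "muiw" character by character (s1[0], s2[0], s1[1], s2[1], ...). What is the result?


String 1: 'ngkp'
String 2: 'muiw'
Operation: alternate characters
Pairs: 'n'+'m', 'g'+'u', 'k'+'i', 'p'+'w'
Result: nmgukipw


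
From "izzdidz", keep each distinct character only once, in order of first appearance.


Input: 'izzdidz'
Operation: keep first occurrence of each character
Scan: s[0]='i' new -> keep; s[1]='z' new -> keep; s[2]='z' seen -> skip; s[3]='d' new -> keep; s[4]='i' seen -> skip; s[5]='d' seen -> skip; s[6]='z' seen -> skip
Result: izd


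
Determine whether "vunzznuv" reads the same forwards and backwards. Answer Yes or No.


Input string: 'vunzznuv'
Reversed: 'vunzznuv'
Compare pairs: s[0]='v' vs s[7]='v' (match), s[1]='u' vs s[6]='u' (match), s[2]='n' vs s[5]='n' (match), s[3]='z' vs s[4]='z' (match)
Palindrome: Yes


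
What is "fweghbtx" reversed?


Input string: 'fweghbtx'
Operation: reverse character order
Original order: 'f' -> 'w' -> 'e' -> 'g' -> 'h' -> 'b' -> 't' -> 'x'
Reversed order: 'x' -> 't' -> 'b' -> 'h' -> 'g' -> 'e' -> 'w' -> 'f'
Result: xtbhgewf


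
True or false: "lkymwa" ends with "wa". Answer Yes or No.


Input string: 'lkymwa'
Suffix to check: 'wa'
Last 2 characters of input: 'wa'
Match: True
Result: Yes


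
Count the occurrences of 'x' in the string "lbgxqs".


Input string: 'lbgxqs'
Target character: 'x'
Scan each position: s[3]='x'
Matches found at indices: 3
Total: 1


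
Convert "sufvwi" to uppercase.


Input string: 'sufvwi'
Operation: convert each letter to uppercase
Mapping: 's'->'S', 'u'->'U', 'f'->'F', 'v'->'V', 'w'->'W', 'i'->'I'
Result: SUFVWI


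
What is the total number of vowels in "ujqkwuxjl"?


Input string: 'ujqkwuxjl'
Operation: count vowels (a, e, i, o, u)
Scan: s[0]='u' (vowel), s[1]='j', s[2]='q', s[3]='k', s[4]='w', s[5]='u' (vowel), s[6]='x', s[7]='j', s[8]='l'
Vowels found: 2
Result: 2


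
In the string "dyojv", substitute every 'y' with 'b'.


Input string: 'dyojv'
Operation: replace 'y' with 'b'
Positions of 'y': 1
After replacement: dbojv


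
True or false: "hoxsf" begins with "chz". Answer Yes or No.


Input string: 'hoxsf'
Prefix to check: 'chz'
First 3 characters of input: 'hox'
Match: False
Result: No


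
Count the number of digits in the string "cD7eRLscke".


Input string: 'cD7eRLscke'
Operation: count digit characters (0-9)
Scan: 'c', 'D', '7'(digit), 'e', 'R', 'L', 's', 'c', 'k', 'e'
Digits found: 1
Result: 1


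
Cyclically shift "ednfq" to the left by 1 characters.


Input: 'ednfq', shift = 1
Operation: split at index 1 and swap parts
Front part s[0:1] = 'e'
Back part s[1:] = 'dnfq'
Rotated = back + front = 'dnfq' + 'e'
Result: dnfqe


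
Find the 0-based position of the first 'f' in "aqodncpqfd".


Input string: 'aqodncpqfd'
Target: 'f'
Scanning left to right: s[0]='a', s[1]='q', s[2]='o', s[3]='d', s[4]='n', s[5]='c', s[6]='p', s[7]='q', s[8]='f'
First match at index: 8


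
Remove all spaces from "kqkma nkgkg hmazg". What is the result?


Input string: 'kqkma nkgkg hmazg'
Operation: remove all spaces
Words: 'kqkma', 'nkgkg', 'hmazg'
Join without spaces: kqkmankgkghmazg


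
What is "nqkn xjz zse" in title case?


Input string: 'nqkn xjz zse'
Operation: capitalize first letter of each word
Word transformations: 'nqkn'->'Nqkn', 'xjz'->'Xjz', 'zse'->'Zse'
Result: Nqkn Xjz Zse


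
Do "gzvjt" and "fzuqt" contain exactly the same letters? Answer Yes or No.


String 1: 'gzvjt' -> sorted: 'gjtvz'
String 2: 'fzuqt' -> sorted: 'fqtuz'
Compare sorted forms: 'gjtvz' != 'fqtuz'
Anagram: No


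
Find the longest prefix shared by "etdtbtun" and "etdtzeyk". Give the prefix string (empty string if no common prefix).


String 1: 'etdtbtun'
String 2: 'etdtzeyk'
Compare position by position:
pos 0: 'e' vs 'e' match
pos 1: 't' vs 't' match
pos 2: 'd' vs 'd' match
pos 3: 't' vs 't' match
pos 4: 'b' vs 'z' differ -> stop
Longest common prefix: "etdt" (length 4)


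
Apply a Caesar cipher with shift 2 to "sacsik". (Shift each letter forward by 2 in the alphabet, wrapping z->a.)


Input: 'sacsik', shift = 2
Operation: for each letter, (position + 2) mod 26
Mapping: 's'(18+2=20)->'u', 'a'(0+2=2)->'c', 'c'(2+2=4)->'e', 's'(18+2=20)->'u', 'i'(8+2=10)->'k', 'k'(10+2=12)->'m'
Result: uceukm


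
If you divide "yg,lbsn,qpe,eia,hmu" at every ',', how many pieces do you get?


Input string: 'yg,lbsn,qpe,eia,hmu'
Delimiter: ','
Split result: 'yg', 'lbsn', 'qpe', 'eia', 'hmu'
Number of parts: 5


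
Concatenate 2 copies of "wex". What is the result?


Input string: 'wex'
Operation: repeat 2 times
Concatenation: 'wex' + 'wex'
Result: wexwex


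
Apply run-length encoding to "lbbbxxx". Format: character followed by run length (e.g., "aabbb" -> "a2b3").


Input: 'lbbbxxx'
Operation: identify consecutive runs
Runs: 'l' -> l1, 'bbb' -> b3, 'xxx' -> x3
Encoded: l1b3x3


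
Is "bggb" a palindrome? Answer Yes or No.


Input string: 'bggb'
Reversed: 'bggb'
Compare pairs: s[0]='b' vs s[3]='b' (match), s[1]='g' vs s[2]='g' (match)
Palindrome: Yes


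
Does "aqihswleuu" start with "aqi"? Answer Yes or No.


Input string: 'aqihswleuu'
Prefix to check: 'aqi'
First 3 characters of input: 'aqi'
Match: True
Result: Yes


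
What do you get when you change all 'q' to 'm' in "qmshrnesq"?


Input string: 'qmshrnesq'
Operation: replace 'q' with 'm'
Positions of 'q': 0, 8
After replacement: mmshrnesm


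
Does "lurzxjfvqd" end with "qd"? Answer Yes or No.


Input string: 'lurzxjfvqd'
Suffix to check: 'qd'
Last 2 characters of input: 'qd'
Match: True
Result: Yes


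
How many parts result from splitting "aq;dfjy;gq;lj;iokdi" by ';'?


Input string: 'aq;dfjy;gq;lj;iokdi'
Delimiter: ';'
Split result: 'aq', 'dfjy', 'gq', 'lj', 'iokdi'
Number of parts: 5


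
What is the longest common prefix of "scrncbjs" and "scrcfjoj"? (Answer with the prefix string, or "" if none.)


String 1: 'scrncbjs'
String 2: 'scrcfjoj'
Compare position by position:
pos 0: 's' vs 's' match
pos 1: 'c' vs 'c' match
pos 2: 'r' vs 'r' match
pos 3: 'n' vs 'c' differ -> stop
Longest common prefix: "scr" (length 3)


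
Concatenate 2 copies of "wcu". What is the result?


Input string: 'wcu'
Operation: repeat 2 times
Concatenation: 'wcu' + 'wcu'
Result: wcuwcu


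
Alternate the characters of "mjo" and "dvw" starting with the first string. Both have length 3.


String 1: 'mjo'
String 2: 'dvw'
Operation: alternate characters
Pairs: 'm'+'d', 'j'+'v', 'o'+'w'
Result: mdjvow


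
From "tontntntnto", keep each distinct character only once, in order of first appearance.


Input: 'tontntntnto'
Operation: keep first occurrence of each character
Scan: s[0]='t' new -> keep; s[1]='o' new -> keep; s[2]='n' new -> keep; s[3]='t' seen -> skip; s[4]='n' seen -> skip; s[5]='t' seen -> skip; s[6]='n' seen -> skip; s[7]='t' seen -> skip; s[8]='n' seen -> skip; s[9]='t' seen -> skip; s[10]='o' seen -> skip
Result: ton


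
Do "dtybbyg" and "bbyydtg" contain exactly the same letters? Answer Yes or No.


String 1: 'dtybbyg' -> sorted: 'bbdgtyy'
String 2: 'bbyydtg' -> sorted: 'bbdgtyy'
Compare sorted forms: 'bbdgtyy' == 'bbdgtyy'
Anagram: Yes


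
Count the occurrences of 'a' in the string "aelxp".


Input string: 'aelxp'
Target character: 'a'
Scan each position: s[0]='a'
Matches found at indices: 0
Total: 1


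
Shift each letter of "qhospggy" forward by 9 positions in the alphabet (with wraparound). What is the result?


Input: 'qhospggy', shift = 9
Operation: for each letter, (position + 9) mod 26
Mapping: 'q'(16+9=25)->'z', 'h'(7+9=16)->'q', 'o'(14+9=23)->'x', 's'(18+9=27, 27 mod 26=1)->'b', 'p'(15+9=24)->'y', 'g'(6+9=15)->'p', 'g'(6+9=15)->'p', 'y'(24+9=33, 33 mod 26=7)->'h'
Result: zqxbypph


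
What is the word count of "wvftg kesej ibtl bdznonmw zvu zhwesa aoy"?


Input string: 'wvftg kesej ibtl bdznonmw zvu zhwesa aoy'
Operation: split by spaces
Words found: 'wvftg', 'kesej', 'ibtl', 'bdznonmw', 'zvu', 'zhwesa', 'aoy'
Word count: 7


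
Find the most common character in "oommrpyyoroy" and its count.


Input: 'oommrpyyoroy'
Operation: tally each character
Counts: 'm':2, 'o':4, 'p':1, 'r':2, 'y':3
Maximum: 'o' appears 4 times


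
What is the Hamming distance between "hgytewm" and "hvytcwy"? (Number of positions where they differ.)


String 1: 'hgytewm'
String 2: 'hvytcwy'
Compare each position: pos 0: 'h'=='h', pos 1: 'g'!='v', pos 2: 'y'=='y', pos 3: 't'=='t', pos 4: 'e'!='c', pos 5: 'w'=='w', pos 6: 'm'!='y'
Differing positions: 3
Hamming distance: 3


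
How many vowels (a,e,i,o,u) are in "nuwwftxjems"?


Input string: 'nuwwftxjems'
Operation: count vowels (a, e, i, o, u)
Scan: s[0]='n', s[1]='u' (vowel), s[2]='w', s[3]='w', s[4]='f', s[5]='t', s[6]='x', s[7]='j', s[8]='e' (vowel), s[9]='m', s[10]='s'
Vowels found: 2
Result: 2


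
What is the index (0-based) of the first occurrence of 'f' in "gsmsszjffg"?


Input string: 'gsmsszjffg'
Target: 'f'
Scanning left to right: s[0]='g', s[1]='s', s[2]='m', s[3]='s', s[4]='s', s[5]='z', s[6]='j', s[7]='f'
First match at index: 7


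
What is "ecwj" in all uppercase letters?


Input string: 'ecwj'
Operation: convert each letter to uppercase
Mapping: 'e'->'E', 'c'->'C', 'w'->'W', 'j'->'J'
Result: ECWJ


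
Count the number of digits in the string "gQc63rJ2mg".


Input string: 'gQc63rJ2mg'
Operation: count digit characters (0-9)
Scan: 'g', 'Q', 'c', '6'(digit), '3'(digit), 'r', 'J', '2'(digit), 'm', 'g'
Digits found: 3
Result: 3


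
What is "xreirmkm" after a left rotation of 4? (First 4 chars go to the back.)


Input: 'xreirmkm', shift = 4
Operation: split at index 4 and swap parts
Front part s[0:4] = 'xrei'
Back part s[4:] = 'rmkm'
Rotated = back + front = 'rmkm' + 'xrei'
Result: rmkmxrei


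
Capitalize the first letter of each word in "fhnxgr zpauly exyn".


Input string: 'fhnxgr zpauly exyn'
Operation: capitalize first letter of each word
Word transformations: 'fhnxgr'->'Fhnxgr', 'zpauly'->'Zpauly', 'exyn'->'Exyn'
Result: Fhnxgr Zpauly Exyn


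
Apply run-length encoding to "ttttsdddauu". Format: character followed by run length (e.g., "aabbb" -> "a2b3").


Input: 'ttttsdddauu'
Operation: identify consecutive runs
Runs: 'tttt' -> t4, 's' -> s1, 'ddd' -> d3, 'a' -> a1, 'uu' -> u2
Encoded: t4s1d3a1u2


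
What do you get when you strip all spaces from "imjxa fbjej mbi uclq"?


Input string: 'imjxa fbjej mbi uclq'
Operation: remove all spaces
Words: 'imjxa', 'fbjej', 'mbi', 'uclq'
Join without spaces: imjxafbjejmbiuclq


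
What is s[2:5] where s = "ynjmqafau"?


Input string: 'ynjmqafau'
Operation: slice [2:5]
Extract characters: s[2]='j', s[3]='m', s[4]='q'
Result: jmq


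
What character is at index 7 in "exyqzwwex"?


Input string: 'exyqzwwex'
Operation: get character at index 7
Index mapping: s[0]='e', s[1]='x', s[2]='y', s[3]='q', s[4]='z', s[5]='w', s[6]='w', s[7]='e'
Result: 'e'


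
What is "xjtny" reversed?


Input string: 'xjtny'
Operation: reverse character order
Original order: 'x' -> 'j' -> 't' -> 'n' -> 'y'
Reversed order: 'y' -> 'n' -> 't' -> 'j' -> 'x'
Result: yntjx


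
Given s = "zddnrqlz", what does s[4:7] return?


Input string: 'zddnrqlz'
Operation: slice [4:7]
Extract characters: s[4]='r', s[5]='q', s[6]='l'
Result: rql


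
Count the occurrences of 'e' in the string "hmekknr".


Input string: 'hmekknr'
Target character: 'e'
Scan each position: s[2]='e'
Matches found at indices: 2
Total: 1


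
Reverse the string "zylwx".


Input string: 'zylwx'
Operation: reverse character order
Original order: 'z' -> 'y' -> 'l' -> 'w' -> 'x'
Reversed order: 'x' -> 'w' -> 'l' -> 'y' -> 'z'
Result: xwlyz


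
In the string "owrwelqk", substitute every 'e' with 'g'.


Input string: 'owrwelqk'
Operation: replace 'e' with 'g'
Positions of 'e': 4
After replacement: owrwglqk


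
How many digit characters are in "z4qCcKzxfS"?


Input string: 'z4qCcKzxfS'
Operation: count digit characters (0-9)
Scan: 'z', '4'(digit), 'q', 'C', 'c', 'K', 'z', 'x', 'f', 'S'
Digits found: 1
Result: 1


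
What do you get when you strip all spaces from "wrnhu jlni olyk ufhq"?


Input string: 'wrnhu jlni olyk ufhq'
Operation: remove all spaces
Words: 'wrnhu', 'jlni', 'olyk', 'ufhq'
Join without spaces: wrnhujlniolykufhq


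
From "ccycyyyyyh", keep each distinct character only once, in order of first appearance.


Input: 'ccycyyyyyh'
Operation: keep first occurrence of each character
Scan: s[0]='c' new -> keep; s[1]='c' seen -> skip; s[2]='y' new -> keep; s[3]='c' seen -> skip; s[4]='y' seen -> skip; s[5]='y' seen -> skip; s[6]='y' seen -> skip; s[7]='y' seen -> skip; s[8]='y' seen -> skip; s[9]='h' new -> keep
Result: cyh


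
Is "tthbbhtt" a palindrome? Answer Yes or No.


Input string: 'tthbbhtt'
Reversed: 'tthbbhtt'
Compare pairs: s[0]='t' vs s[7]='t' (match), s[1]='t' vs s[6]='t' (match), s[2]='h' vs s[5]='h' (match), s[3]='b' vs s[4]='b' (match)
Palindrome: Yes


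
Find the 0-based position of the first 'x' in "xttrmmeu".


Input string: 'xttrmmeu'
Target: 'x'
Scanning left to right: s[0]='x'
First match at index: 0


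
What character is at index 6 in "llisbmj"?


Input string: 'llisbmj'
Operation: get character at index 6
Index mapping: s[0]='l', s[1]='l', s[2]='i', s[3]='s', s[4]='b', s[5]='m', s[6]='j'
Result: 'j'


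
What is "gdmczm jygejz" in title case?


Input string: 'gdmczm jygejz'
Operation: capitalize first letter of each word
Word transformations: 'gdmczm'->'Gdmczm', 'jygejz'->'Jygejz'
Result: Gdmczm Jygejz


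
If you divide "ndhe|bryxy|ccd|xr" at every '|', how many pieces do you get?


Input string: 'ndhe|bryxy|ccd|xr'
Delimiter: '|'
Split result: 'ndhe', 'bryxy', 'ccd', 'xr'
Number of parts: 4


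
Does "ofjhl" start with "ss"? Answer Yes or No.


Input string: 'ofjhl'
Prefix to check: 'ss'
First 2 characters of input: 'of'
Match: False
Result: No


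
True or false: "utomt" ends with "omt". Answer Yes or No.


Input string: 'utomt'
Suffix to check: 'omt'
Last 3 characters of input: 'omt'
Match: True
Result: Yes


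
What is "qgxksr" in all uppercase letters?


Input string: 'qgxksr'
Operation: convert each letter to uppercase
Mapping: 'q'->'Q', 'g'->'G', 'x'->'X', 'k'->'K', 's'->'S', 'r'->'R'
Result: QGXKSR


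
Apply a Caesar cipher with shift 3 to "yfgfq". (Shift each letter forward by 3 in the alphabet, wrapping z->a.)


Input: 'yfgfq', shift = 3
Operation: for each letter, (position + 3) mod 26
Mapping: 'y'(24+3=27, 27 mod 26=1)->'b', 'f'(5+3=8)->'i', 'g'(6+3=9)->'j', 'f'(5+3=8)->'i', 'q'(16+3=19)->'t'
Result: bijit


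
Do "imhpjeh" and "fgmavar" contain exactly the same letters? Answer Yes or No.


String 1: 'imhpjeh' -> sorted: 'ehhijmp'
String 2: 'fgmavar' -> sorted: 'aafgmrv'
Compare sorted forms: 'ehhijmp' != 'aafgmrv'
Anagram: No


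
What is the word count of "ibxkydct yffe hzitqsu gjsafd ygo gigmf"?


Input string: 'ibxkydct yffe hzitqsu gjsafd ygo gigmf'
Operation: split by spaces
Words found: 'ibxkydct', 'yffe', 'hzitqsu', 'gjsafd', 'ygo', 'gigmf'
Word count: 6


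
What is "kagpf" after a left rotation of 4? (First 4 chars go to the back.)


Input: 'kagpf', shift = 4
Operation: split at index 4 and swap parts
Front part s[0:4] = 'kagp'
Back part s[4:] = 'f'
Rotated = back + front = 'f' + 'kagp'
Result: fkagp


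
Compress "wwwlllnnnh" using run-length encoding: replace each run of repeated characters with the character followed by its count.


Input: 'wwwlllnnnh'
Operation: identify consecutive runs
Runs: 'www' -> w3, 'lll' -> l3, 'nnn' -> n3, 'h' -> h1
Encoded: w3l3n3h1


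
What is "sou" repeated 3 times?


Input string: 'sou'
Operation: repeat 3 times
Concatenation: 'sou' + 'sou' + 'sou'
Result: sousousou


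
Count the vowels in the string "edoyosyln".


Input string: 'edoyosyln'
Operation: count vowels (a, e, i, o, u)
Scan: s[0]='e' (vowel), s[1]='d', s[2]='o' (vowel), s[3]='y', s[4]='o' (vowel), s[5]='s', s[6]='y', s[7]='l', s[8]='n'
Vowels found: 3
Result: 3


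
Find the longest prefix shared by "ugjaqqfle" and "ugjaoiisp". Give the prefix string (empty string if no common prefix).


String 1: 'ugjaqqfle'
String 2: 'ugjaoiisp'
Compare position by position:
pos 0: 'u' vs 'u' match
pos 1: 'g' vs 'g' match
pos 2: 'j' vs 'j' match
pos 3: 'a' vs 'a' match
pos 4: 'q' vs 'o' differ -> stop
Longest common prefix: "ugja" (length 4)


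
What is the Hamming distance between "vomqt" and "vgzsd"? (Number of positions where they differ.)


String 1: 'vomqt'
String 2: 'vgzsd'
Compare each position: pos 0: 'v'=='v', pos 1: 'o'!='g', pos 2: 'm'!='z', pos 3: 'q'!='s', pos 4: 't'!='d'
Differing positions: 4
Hamming distance: 4


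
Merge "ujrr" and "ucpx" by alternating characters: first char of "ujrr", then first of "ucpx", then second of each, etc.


String 1: 'ujrr'
String 2: 'ucpx'
Operation: alternate characters
Pairs: 'u'+'u', 'j'+'c', 'r'+'p', 'r'+'x'
Result: uujcrprx


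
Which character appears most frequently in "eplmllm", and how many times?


Input: 'eplmllm'
Operation: tally each character
Counts: 'e':1, 'l':3, 'm':2, 'p':1
Maximum: 'l' appears 3 times


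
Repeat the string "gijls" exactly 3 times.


Input string: 'gijls'
Operation: repeat 3 times
Concatenation: 'gijls' + 'gijls' + 'gijls'
Result: gijlsgijlsgijls


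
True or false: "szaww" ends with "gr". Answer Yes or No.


Input string: 'szaww'
Suffix to check: 'gr'
Last 2 characters of input: 'ww'
Match: False
Result: No


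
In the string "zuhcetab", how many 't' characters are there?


Input string: 'zuhcetab'
Target character: 't'
Scan each position: s[5]='t'
Matches found at indices: 5
Total: 1


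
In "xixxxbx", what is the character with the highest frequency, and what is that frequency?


Input: 'xixxxbx'
Operation: tally each character
Counts: 'b':1, 'i':1, 'x':5
Maximum: 'x' appears 5 times


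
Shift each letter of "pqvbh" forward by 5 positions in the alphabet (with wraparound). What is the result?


Input: 'pqvbh', shift = 5
Operation: for each letter, (position + 5) mod 26
Mapping: 'p'(15+5=20)->'u', 'q'(16+5=21)->'v', 'v'(21+5=26, 26 mod 26=0)->'a', 'b'(1+5=6)->'g', 'h'(7+5=12)->'m'
Result: uvagm


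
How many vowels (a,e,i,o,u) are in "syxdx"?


Input string: 'syxdx'
Operation: count vowels (a, e, i, o, u)
Scan: s[0]='s', s[1]='y', s[2]='x', s[3]='d', s[4]='x'
Vowels found: 0
Result: 0


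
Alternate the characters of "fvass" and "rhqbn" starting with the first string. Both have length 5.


String 1: 'fvass'
String 2: 'rhqbn'
Operation: alternate characters
Pairs: 'f'+'r', 'v'+'h', 'a'+'q', 's'+'b', 's'+'n'
Result: frvhaqsbsn


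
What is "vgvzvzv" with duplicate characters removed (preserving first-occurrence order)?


Input: 'vgvzvzv'
Operation: keep first occurrence of each character
Scan: s[0]='v' new -> keep; s[1]='g' new -> keep; s[2]='v' seen -> skip; s[3]='z' new -> keep; s[4]='v' seen -> skip; s[5]='z' seen -> skip; s[6]='v' seen -> skip
Result: vgz


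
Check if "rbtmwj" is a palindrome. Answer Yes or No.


Input string: 'rbtmwj'
Reversed: 'jwmtbr'
Compare pairs: s[0]='r' vs s[5]='j' (mismatch), s[1]='b' vs s[4]='w' (mismatch), s[2]='t' vs s[3]='m' (mismatch)
Palindrome: No


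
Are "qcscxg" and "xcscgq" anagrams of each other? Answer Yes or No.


String 1: 'qcscxg' -> sorted: 'ccgqsx'
String 2: 'xcscgq' -> sorted: 'ccgqsx'
Compare sorted forms: 'ccgqsx' == 'ccgqsx'
Anagram: Yes


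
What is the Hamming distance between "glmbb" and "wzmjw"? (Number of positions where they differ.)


String 1: 'glmbb'
String 2: 'wzmjw'
Compare each position: pos 0: 'g'!='w', pos 1: 'l'!='z', pos 2: 'm'=='m', pos 3: 'b'!='j', pos 4: 'b'!='w'
Differing positions: 4
Hamming distance: 4


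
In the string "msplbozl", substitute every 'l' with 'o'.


Input string: 'msplbozl'
Operation: replace 'l' with 'o'
Positions of 'l': 3, 7
After replacement: mspobozo


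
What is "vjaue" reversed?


Input string: 'vjaue'
Operation: reverse character order
Original order: 'v' -> 'j' -> 'a' -> 'u' -> 'e'
Reversed order: 'e' -> 'u' -> 'a' -> 'j' -> 'v'
Result: euajv


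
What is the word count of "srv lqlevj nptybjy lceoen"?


Input string: 'srv lqlevj nptybjy lceoen'
Operation: split by spaces
Words found: 'srv', 'lqlevj', 'nptybjy', 'lceoen'
Word count: 4
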